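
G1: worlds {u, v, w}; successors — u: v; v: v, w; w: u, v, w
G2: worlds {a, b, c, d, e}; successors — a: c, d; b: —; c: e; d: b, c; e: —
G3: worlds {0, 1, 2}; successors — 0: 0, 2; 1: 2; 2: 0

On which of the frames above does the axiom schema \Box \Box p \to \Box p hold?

The schema corresponds to density: \forall x \forall y (Rxy \to \exists z (Rxz \wedge Rzy)).
G1: ✓.
G2: fails — Rdc but no z with Rdz and Rzc.
G3: fails — R12 but no z with R1z and Rz2.

G1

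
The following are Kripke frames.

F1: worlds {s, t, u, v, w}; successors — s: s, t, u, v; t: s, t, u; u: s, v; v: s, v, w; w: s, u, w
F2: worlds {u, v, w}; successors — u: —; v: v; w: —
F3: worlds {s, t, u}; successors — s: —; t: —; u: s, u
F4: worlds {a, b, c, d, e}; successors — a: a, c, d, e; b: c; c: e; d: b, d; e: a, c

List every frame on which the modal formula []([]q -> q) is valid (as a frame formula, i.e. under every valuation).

Frame correspondent (Sahlqvist): forall x forall y (Rxy -> Ryy) — i.e. shift-reflexivity.
F1: fails — Rwu but not Ruu.
F2: satisfies the condition.
F3: fails — Rus but not Rss.
F4: fails — Rbc but not Rcc.
Valid on: F2.

F2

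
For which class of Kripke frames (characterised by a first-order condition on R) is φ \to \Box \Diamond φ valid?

This schema is the B axiom.
Its frame correspondent is symmetry — \forall x \forall y (Rxy \to Ryx).

symmetry: \forall x \forall y (Rxy \to Ryx)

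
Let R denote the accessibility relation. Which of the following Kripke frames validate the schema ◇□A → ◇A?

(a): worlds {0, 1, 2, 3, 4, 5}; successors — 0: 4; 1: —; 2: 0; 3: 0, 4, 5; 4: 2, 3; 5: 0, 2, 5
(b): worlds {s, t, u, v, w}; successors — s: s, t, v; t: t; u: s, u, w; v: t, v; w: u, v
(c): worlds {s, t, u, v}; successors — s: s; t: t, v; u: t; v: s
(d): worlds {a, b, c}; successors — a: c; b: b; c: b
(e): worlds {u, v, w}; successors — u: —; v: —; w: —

(b), (e)

The schema corresponds to a generalized confluence (Geach) condition: ∀x ∀y (xRy → ∃w (yRw ∧ xRw)).
(a): fails — 0R4 but no w with 4Rw and 0Rw.
(b): condition met.
(c): fails — tRv but no w with vRw and tRw.
(d): fails — aRc but no w with cRw and aRw.
(e): condition met.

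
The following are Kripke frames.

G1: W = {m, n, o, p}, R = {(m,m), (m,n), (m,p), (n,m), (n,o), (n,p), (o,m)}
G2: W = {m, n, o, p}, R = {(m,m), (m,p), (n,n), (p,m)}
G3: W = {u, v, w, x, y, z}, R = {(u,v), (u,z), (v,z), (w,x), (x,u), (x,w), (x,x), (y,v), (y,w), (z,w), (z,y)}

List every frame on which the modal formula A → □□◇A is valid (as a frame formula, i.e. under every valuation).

none

This is the axiom for a generalized confluence (Geach) condition; its first-order frame correspondent is ∀x ∀z (xR²z → ∃w (x = w ∧ zRw)).
G1: fails — mR²p but no w with m=w and pRw.
G2: fails — pR²p but no w with p=w and pRw.
G3: fails — uR²w but no t with u=t and wRt.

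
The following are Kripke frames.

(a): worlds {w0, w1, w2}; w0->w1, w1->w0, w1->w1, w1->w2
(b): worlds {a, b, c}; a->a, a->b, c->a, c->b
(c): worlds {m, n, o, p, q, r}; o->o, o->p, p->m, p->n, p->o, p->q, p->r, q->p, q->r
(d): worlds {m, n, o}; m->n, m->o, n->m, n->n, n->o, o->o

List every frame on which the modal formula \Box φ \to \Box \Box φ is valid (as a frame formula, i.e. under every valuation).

(b)

This is the axiom for transitivity; its first-order frame correspondent is \forall x \forall y \forall z (Rxy \wedge Ryz \to Rxz).
(a): fails — Rw0w1 and Rw1w2 but not Rw0w2.
(b): holds.
(c): fails — Rop and Rpm but not Rom.
(d): fails — Rmn and Rnm but not Rmm.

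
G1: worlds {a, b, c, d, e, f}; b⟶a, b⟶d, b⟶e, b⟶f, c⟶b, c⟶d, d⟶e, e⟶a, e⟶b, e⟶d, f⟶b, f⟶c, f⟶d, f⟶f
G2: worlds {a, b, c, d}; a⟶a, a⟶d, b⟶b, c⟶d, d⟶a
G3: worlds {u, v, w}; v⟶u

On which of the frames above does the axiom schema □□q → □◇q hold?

G2

This is the axiom for a generalized confluence (Geach) condition; its first-order frame correspondent is ∀x ∀z (xRz → ∃w (xR²w ∧ zRw)).
G1: fails — bRa but no w with bR²w and aRw.
G2: satisfies the condition.
G3: fails — vRu but no t with vR²t and uRt.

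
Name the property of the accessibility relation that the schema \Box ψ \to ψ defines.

Suppose □ψ→ψ is valid. At any x set V(ψ)={w : Rxw}. Then □ψ holds at x, so ψ holds at x, i.e. Rxx.
The converse is a direct semantic check.
Frame condition: \forall x Rxx.

reflexivity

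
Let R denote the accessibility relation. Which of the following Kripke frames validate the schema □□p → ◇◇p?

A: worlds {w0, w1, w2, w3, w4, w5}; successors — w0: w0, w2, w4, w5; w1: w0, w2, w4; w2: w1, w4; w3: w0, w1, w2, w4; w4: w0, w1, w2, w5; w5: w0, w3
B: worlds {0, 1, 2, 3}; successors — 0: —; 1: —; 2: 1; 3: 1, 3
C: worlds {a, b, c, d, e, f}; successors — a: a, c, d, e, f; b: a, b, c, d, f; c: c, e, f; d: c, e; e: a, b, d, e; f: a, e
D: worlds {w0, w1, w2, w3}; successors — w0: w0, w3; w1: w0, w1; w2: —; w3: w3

The schema corresponds to a generalized confluence (Geach) condition: ∀x ∃w (xR²w ∧ xR²w).
A: condition met.
B: fails — at 0 but no w with 0R²w and 0R²w.
C: condition met.
D: fails — at w2 but no w with w2R²w and w2R²w.

A, C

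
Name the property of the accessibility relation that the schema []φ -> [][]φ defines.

This is the 4 axiom.
Its frame correspondent is transitivity — forall x forall y forall z (Rxy & Ryz -> Rxz).

transitivity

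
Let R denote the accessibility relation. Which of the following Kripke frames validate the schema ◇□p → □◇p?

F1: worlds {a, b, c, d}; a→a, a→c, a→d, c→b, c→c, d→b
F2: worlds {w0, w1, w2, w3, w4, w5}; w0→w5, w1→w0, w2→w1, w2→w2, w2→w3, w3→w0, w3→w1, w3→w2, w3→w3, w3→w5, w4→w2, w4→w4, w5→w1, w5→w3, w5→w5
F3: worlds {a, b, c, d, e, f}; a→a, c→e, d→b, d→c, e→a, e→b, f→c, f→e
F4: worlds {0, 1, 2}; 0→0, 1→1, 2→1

F4

This is the axiom for convergence; its first-order frame correspondent is ∀x ∀y ∀z (Rxy ∧ Rxz → ∃w (Ryw ∧ Rzw)).
F1: fails — Raa and Rad but a and d have no common successor.
F2: fails — Rw2w1 and Rw2w2 but w1 and w2 have no common successor.
F3: fails — Rdc and Rdb but c and b have no common successor.
F4: holds.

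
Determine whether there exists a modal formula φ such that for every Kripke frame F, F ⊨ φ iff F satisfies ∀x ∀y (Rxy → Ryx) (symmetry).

Definable; q → □◇q defines it

Yes: it is symmetry, defined by the B schema q → □◇q.
Suppose q→□◇q is valid. Take Rxy and set V(q)={x}. Then q at x, so □◇q at x, so ◇q at y, so some z with Ryz has q; z=x, i.e. Ryx.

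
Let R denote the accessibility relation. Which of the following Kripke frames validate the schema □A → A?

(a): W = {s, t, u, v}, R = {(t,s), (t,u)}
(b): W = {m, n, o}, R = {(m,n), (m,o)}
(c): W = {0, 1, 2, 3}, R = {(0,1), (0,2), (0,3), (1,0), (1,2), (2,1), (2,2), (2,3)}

Frame correspondent (Sahlqvist): ∀x Rxx — i.e. reflexivity.
(a): fails — world s does not see itself.
(b): fails — world m does not see itself.
(c): fails — world 0 does not see itself.

none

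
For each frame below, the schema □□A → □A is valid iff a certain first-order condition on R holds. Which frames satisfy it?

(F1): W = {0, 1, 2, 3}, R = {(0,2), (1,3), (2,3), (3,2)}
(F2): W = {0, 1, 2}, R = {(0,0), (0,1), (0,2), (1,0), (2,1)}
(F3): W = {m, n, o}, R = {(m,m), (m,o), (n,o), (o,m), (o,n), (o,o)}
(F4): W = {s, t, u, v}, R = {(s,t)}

This is the axiom for density; its first-order frame correspondent is ∀x ∀y (Rxy → ∃z (Rxz ∧ Rzy)).
(F1): fails — R13 but no z with R1z and Rz3.
(F2): fails — R21 but no z with R2z and Rz1.
(F3): holds.
(F4): fails — Rst but no z with Rsz and Rzt.
Valid on: (F3).

(F3)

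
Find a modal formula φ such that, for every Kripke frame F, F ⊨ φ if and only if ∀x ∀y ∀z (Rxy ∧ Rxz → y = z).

This is partial functionality; the standard corresponding axiom is CD: ◇r → □r.
Suppose ◇r→□r is valid. Take Rxy, Rxz and set V(r)={y}. Then ◇r at x, so □r at x, so r at z, i.e. z=y.

◇r → □r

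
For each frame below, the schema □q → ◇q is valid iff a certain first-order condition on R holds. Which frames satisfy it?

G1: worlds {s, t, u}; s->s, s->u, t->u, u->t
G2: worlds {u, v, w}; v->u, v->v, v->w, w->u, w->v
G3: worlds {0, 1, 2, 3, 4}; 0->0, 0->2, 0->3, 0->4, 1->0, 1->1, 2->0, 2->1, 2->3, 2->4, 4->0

G1

Frame correspondent (Sahlqvist): ∀x ∃y Rxy — i.e. seriality.
G1: holds.
G2: fails — world u has no successor.
G3: fails — world 3 has no successor.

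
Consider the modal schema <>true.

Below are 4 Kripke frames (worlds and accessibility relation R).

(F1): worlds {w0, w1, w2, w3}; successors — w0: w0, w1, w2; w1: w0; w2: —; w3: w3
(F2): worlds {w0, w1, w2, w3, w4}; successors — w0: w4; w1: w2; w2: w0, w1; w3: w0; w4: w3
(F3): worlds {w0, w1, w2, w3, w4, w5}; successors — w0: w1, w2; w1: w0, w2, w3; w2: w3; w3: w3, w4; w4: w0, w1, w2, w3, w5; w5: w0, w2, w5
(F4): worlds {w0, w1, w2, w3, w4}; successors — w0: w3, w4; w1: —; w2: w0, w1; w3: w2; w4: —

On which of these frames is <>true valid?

Frame correspondent (Sahlqvist): forall x exists y Rxy — i.e. seriality.
(F1): fails — world w2 has no successor.
(F2): holds.
(F3): holds.
(F4): fails — world w1 has no successor.
Valid on: (F2), (F3).

(F2), (F3)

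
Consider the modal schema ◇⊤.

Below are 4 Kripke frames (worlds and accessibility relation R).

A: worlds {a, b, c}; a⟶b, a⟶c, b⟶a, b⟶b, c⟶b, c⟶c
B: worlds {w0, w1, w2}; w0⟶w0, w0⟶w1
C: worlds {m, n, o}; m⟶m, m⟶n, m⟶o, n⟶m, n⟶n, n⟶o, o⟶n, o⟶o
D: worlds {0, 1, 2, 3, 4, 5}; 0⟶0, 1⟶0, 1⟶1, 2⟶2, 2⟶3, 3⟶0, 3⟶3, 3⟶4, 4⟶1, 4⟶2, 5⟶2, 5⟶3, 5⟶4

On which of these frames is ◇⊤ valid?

A, C, D

Frame correspondent (Sahlqvist): ∀x ∃y Rxy — i.e. seriality.
A: ✓.
B: fails — world w1 has no successor.
C: ✓.
D: ✓.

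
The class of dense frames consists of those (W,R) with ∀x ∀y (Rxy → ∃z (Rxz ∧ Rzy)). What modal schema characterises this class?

□□r → □r

This is density; the standard corresponding axiom is C4: □□r → □r.
Suppose □□r→□r is valid. Take Rxy and set V(r)={w : xR²w}. Then □□r at x, so □r at x, so r at y, i.e. ∃z(Rxz∧Rzy).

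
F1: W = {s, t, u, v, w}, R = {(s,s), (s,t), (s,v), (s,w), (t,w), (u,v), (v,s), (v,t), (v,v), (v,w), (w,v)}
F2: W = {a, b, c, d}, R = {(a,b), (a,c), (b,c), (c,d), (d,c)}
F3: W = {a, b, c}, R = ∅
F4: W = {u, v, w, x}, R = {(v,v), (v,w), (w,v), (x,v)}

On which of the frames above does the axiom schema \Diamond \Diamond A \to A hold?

Frame correspondent (Sahlqvist): \forall x \forall y (x R^2 y \to \exists w (y = w \wedge x = w)) — i.e. a generalized confluence (Geach) condition.
F1: fails — sR²t but t ≠ s.
F2: fails — aR²c but c ≠ a.
F3: holds.
F4: fails — vR²w but w ≠ v.

F3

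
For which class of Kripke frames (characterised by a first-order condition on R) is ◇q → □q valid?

Suppose ◇q→□q is valid. Take Rxy, Rxz and set V(q)={y}. Then ◇q at x, so □q at x, so q at z, i.e. z=y.

partial functionality: ∀x ∀y ∀z (Rxy ∧ Rxz → y = z)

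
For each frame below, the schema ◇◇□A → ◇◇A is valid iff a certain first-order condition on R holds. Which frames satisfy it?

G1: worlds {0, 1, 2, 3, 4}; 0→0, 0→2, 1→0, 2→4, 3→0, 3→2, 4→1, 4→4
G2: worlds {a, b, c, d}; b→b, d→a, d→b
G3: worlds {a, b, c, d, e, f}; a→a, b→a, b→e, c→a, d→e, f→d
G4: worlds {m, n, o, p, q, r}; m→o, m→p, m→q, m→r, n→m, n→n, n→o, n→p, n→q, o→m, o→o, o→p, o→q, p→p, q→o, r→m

G2

The schema corresponds to a generalized confluence (Geach) condition: ∀x ∀y (xR²y → ∃w (yRw ∧ xR²w)).
G1: fails — 1R²2 but no w with 2Rw and 1R²w.
G2: satisfies the condition.
G3: fails — fR²e but no w with eRw and fR²w.
G4: fails — rR²r but no w with rRw and rR²w.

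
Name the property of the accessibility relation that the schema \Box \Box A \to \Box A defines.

density

This is the C4 axiom.
It corresponds to density: \forall x \forall y (Rxy \to \exists z (Rxz \wedge Rzy)).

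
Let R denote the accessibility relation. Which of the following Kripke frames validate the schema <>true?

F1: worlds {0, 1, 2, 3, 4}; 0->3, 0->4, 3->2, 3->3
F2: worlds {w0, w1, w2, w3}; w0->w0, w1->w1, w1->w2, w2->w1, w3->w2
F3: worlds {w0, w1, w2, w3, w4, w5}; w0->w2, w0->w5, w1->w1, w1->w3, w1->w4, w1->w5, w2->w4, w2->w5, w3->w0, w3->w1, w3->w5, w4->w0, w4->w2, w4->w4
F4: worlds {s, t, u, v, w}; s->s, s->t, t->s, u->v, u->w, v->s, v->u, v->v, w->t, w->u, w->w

F2, F4

This is the axiom for seriality; its first-order frame correspondent is forall x exists y Rxy.
F1: fails — world 1 has no successor.
F2: holds.
F3: fails — world w5 has no successor.
F4: holds.
Valid on: F2, F4.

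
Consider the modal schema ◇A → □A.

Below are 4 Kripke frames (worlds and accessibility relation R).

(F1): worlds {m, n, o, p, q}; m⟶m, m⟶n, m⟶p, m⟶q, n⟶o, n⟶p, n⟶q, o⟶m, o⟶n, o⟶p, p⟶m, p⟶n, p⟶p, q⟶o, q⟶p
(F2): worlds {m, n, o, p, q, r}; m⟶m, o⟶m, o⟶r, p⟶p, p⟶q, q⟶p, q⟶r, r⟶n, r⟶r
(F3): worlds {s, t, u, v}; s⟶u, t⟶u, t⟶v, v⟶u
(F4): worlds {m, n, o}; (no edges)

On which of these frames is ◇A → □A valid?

(F4)

This is the axiom for partial functionality; its first-order frame correspondent is ∀x ∀y ∀z (Rxy ∧ Rxz → y = z).
(F1): fails — m sees both m and n.
(F2): fails — o sees both m and r.
(F3): fails — t sees both u and v.
(F4): satisfies the condition.
Valid on: (F4).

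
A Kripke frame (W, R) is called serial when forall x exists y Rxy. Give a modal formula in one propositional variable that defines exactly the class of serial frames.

A defining formula is □s → ◇s (the D axiom).
Suppose □s→◇s is valid. At any x set V(s)=W. Then □s at x, so ◇s at x, so x has a successor.

□s → ◇s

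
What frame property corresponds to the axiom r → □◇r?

symmetry

Suppose r→□◇r is valid. Take Rxy and set V(r)={x}. Then r at x, so □◇r at x, so ◇r at y, so some z with Ryz has r; z=x, i.e. Ryx.
Conversely, on a frame with symmetry the schema holds at every world under every valuation.
Frame condition: ∀x ∀y (Rxy → Ryx).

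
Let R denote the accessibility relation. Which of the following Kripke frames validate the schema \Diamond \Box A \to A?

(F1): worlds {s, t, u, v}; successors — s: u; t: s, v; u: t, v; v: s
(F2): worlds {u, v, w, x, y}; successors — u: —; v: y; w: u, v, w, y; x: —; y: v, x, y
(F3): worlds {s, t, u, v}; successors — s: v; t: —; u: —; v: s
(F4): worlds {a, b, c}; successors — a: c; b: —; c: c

(F3)

The schema corresponds to symmetry: \forall x \forall y (Rxy \to Ryx).
(F1): fails — Ruv but not Rvu.
(F2): fails — Ryx but not Rxy.
(F3): satisfies the condition.
(F4): fails — Rac but not Rca.
Valid on: (F3).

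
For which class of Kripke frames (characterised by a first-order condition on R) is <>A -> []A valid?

Partial functionality

Suppose ◇A→□A is valid. Take Rxy, Rxz and set V(A)={y}. Then ◇A at x, so □A at x, so A at z, i.e. z=y.
The converse is a direct semantic check.
Frame condition: forall x forall y forall z (Rxy & Rxz -> y = z).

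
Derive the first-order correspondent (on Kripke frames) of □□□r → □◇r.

∀x ∀z (xRz → ∃w (xR³w ∧ zRw))

This is a Sahlqvist (Geach-type) schema ◇^0□^3r → □^1◇^1r.
Minimal-valuation argument: fix x; take any y with xR^0y and any z with xR^1z. Set V(r) to the set of worlds R-reachable from y in exactly 3 steps. Then □^3r holds at y, so the antecedent holds at x; validity forces ◇^1r at z, giving a w with zR^1w and yR^3w.
First-order correspondent: ∀x ∀z (xRz → ∃w (xR³w ∧ zRw)).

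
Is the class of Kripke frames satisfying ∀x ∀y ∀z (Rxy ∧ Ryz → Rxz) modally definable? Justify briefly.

Yes: it is transitivity, defined by the 4 schema □q → □□q.
Suppose □q→□□q is valid. Take Rxy, Ryz and set V(q)={w : Rxw}. Then □q at x, so □□q at x, so □q at y, so q at z, i.e. Rxz.

Yes — defined by □q → □□q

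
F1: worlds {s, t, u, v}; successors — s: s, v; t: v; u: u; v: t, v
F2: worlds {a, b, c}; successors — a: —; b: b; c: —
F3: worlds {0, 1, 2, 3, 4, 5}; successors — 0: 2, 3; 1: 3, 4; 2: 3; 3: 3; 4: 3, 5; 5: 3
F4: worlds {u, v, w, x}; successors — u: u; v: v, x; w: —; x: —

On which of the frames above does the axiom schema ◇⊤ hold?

The schema corresponds to seriality: ∀x ∃y Rxy.
F1: condition met.
F2: fails — world a has no successor.
F3: condition met.
F4: fails — world w has no successor.
Valid on: F1, F3.

F1, F3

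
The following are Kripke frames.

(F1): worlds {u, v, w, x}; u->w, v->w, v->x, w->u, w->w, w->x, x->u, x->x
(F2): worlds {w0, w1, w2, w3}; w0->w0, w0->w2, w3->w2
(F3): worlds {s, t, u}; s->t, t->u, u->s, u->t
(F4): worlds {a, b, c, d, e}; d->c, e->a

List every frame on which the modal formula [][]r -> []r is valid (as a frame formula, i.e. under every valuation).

This is the axiom for density; its first-order frame correspondent is forall x forall y (Rxy -> exists z (Rxz & Rzy)).
(F1): satisfies the condition.
(F2): fails — Rw3w2 but no z with Rw3z and Rzw2.
(F3): fails — Rus but no z with Ruz and Rzs.
(F4): fails — Rea but no z with Rez and Rza.
Valid on: (F1).

(F1)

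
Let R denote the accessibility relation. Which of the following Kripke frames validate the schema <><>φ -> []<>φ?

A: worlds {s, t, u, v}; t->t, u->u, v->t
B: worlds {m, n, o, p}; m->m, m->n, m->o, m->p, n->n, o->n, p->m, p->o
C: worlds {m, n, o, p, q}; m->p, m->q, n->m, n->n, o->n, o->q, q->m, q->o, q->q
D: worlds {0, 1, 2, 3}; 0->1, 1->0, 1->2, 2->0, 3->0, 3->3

The schema corresponds to a generalized confluence (Geach) condition: forall x forall y forall z ((x R^2 y & xRz) -> exists w (y = w & zRw)).
A: ✓.
B: fails — mR²m, mRn but no w with m=w and nRw.
C: fails — mR²m, mRp but no w with m=w and pRw.
D: fails — 1R²0, 1R0 but no w with 0=w and 0Rw.
Valid on: A.

A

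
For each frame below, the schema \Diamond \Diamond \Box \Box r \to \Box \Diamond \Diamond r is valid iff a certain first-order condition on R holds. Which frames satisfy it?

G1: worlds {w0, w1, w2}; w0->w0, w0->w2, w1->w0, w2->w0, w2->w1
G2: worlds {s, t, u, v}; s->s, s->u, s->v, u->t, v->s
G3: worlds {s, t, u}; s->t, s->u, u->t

G1

The schema corresponds to a generalized confluence (Geach) condition: \forall x \forall y \forall z ((x R^2 y \wedge xRz) \to \exists w (y R^2 w \wedge z R^2 w)).
G1: holds.
G2: fails — sR²s, sRu but no w with sR²w and uR²w.
G3: fails — sR²t, sRt but no w with tR²w and tR²w.
Valid on: G1.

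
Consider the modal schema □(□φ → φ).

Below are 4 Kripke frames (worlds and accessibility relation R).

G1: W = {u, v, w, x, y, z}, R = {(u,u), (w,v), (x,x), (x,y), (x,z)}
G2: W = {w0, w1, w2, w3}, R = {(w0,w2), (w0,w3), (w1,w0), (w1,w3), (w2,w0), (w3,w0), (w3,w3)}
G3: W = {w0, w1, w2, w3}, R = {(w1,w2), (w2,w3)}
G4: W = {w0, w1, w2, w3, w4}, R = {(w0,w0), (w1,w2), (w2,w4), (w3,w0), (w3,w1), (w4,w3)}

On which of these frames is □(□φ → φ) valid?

none

The schema corresponds to shift-reflexivity: ∀x ∀y (Rxy → Ryy).
G1: fails — Rwv but not Rvv.
G2: fails — Rw1w0 but not Rw0w0.
G3: fails — Rw1w2 but not Rw2w2.
G4: fails — Rw1w2 but not Rw2w2.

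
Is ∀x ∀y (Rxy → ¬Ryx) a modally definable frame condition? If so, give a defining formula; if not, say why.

Any modally definable frame class is closed under surjective bounded morphisms.
The 5-cycle (worlds w0,w1,w2,w3,w4 with w0→w1→w2→w3→w4→w0) is asymmetric. Mapping every world to a single reflexive point • is a surjective bounded morphism, and the reflexive point is not asymmetric (R•• but asymmetry requires ¬R••).
So no modal formula (or set of formulas) defines exactly the asymmetric frames.

Not definable by any modal formula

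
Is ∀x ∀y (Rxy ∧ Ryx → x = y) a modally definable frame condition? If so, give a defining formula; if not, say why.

Modal frame validity is preserved under surjective bounded morphisms.
The 4-cycle (worlds 0,1,2,3 with 0→1→2→3→0) is antisymmetric. Sending even-indexed worlds to • and odd-indexed worlds to ∘ is a surjective bounded morphism onto the two-world frame with •↔∘, which is not antisymmetric.
So the class is not modally definable.

Not definable by any modal formula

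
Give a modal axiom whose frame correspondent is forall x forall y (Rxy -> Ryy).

A defining formula is □(□s → s) (the T□ axiom).
Suppose □(□s→s) is valid. Take Rxy and set V(s)={w : Ryw}. Then at y, □s holds; since □(□s→s) at x, □s→s at y, so s at y, i.e. Ryy.

□(□s → s)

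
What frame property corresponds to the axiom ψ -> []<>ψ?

symmetry: forall x forall y (Rxy -> Ryx)

Suppose ψ→□◇ψ is valid. Take Rxy and set V(ψ)={x}. Then ψ at x, so □◇ψ at x, so ◇ψ at y, so some z with Ryz has ψ; z=x, i.e. Ryx.
Conversely, on a frame with symmetry the schema holds at every world under every valuation.
Frame condition: forall x forall y (Rxy -> Ryx).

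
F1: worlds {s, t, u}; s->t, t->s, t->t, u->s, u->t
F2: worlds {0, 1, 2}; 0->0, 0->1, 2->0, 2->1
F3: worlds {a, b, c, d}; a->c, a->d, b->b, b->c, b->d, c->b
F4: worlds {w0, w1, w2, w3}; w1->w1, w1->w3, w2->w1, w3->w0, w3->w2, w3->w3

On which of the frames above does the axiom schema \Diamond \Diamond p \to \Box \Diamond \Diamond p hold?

F1

This is the axiom for a generalized confluence (Geach) condition; its first-order frame correspondent is \forall x \forall y \forall z ((x R^2 y \wedge xRz) \to \exists w (y = w \wedge z R^2 w)).
F1: ✓.
F2: fails — 0R²0, 0R1 but no w with 0=w and 1R²w.
F3: fails — aR²b, aRd but no w with b=w and dR²w.
F4: fails — w3R²w0, w3Rw0 but no w with w0=w and w0R²w.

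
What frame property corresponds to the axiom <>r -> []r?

Partial functionality

Suppose ◇r→□r is valid. Take Rxy, Rxz and set V(r)={y}. Then ◇r at x, so □r at x, so r at z, i.e. z=y.
The converse is a direct semantic check.
So the correspondent is partial functionality.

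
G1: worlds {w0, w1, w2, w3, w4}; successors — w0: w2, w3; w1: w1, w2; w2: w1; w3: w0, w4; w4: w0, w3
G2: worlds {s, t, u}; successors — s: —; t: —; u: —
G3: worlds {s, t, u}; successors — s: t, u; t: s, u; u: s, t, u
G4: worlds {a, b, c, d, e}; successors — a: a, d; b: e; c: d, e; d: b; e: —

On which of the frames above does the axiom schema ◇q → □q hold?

G2

The schema corresponds to partial functionality: ∀x ∀y ∀z (Rxy ∧ Rxz → y = z).
G1: fails — w0 sees both w2 and w3.
G2: condition met.
G3: fails — s sees both t and u.
G4: fails — a sees both a and d.
Valid on: G2.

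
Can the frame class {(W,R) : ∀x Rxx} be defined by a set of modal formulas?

Yes, by □q → q

The condition is reflexivity. A defining modal formula is □q → q.
Suppose □q→q is valid. At any x set V(q)={w : Rxw}. Then □q holds at x, so q holds at x, i.e. Rxx.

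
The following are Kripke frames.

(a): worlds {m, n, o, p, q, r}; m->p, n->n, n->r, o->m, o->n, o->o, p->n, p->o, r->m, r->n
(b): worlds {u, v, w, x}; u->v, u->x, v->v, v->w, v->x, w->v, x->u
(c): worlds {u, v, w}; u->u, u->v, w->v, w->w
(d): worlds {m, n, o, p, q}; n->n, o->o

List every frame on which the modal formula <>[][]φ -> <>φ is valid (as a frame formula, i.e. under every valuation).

The schema corresponds to a generalized confluence (Geach) condition: forall x forall y (xRy -> exists w (y R^2 w & xRw)).
(a): fails — mRp but no w with pR²w and mRw.
(b): holds.
(c): fails — uRv but no t with vR²t and uRt.
(d): holds.
Valid on: (b), (d).

(b), (d)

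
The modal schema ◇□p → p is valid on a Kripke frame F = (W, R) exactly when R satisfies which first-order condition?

Replacing p by ¬p and contraposing gives the equivalent schema p → □◇p.
Suppose p→□◇p is valid. Take Rxy and set V(p)={x}. Then p at x, so □◇p at x, so ◇p at y, so some z with Ryz has p; z=x, i.e. Ryx.
The converse is a direct semantic check.
Frame condition: ∀x ∀y (Rxy → Ryx).

symmetry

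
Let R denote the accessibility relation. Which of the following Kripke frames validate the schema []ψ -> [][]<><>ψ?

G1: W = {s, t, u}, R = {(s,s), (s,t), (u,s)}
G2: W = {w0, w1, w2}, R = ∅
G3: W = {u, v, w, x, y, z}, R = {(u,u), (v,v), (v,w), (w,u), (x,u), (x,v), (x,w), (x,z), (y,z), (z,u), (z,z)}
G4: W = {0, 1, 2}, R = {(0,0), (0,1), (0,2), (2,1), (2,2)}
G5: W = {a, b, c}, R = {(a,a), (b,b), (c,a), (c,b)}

G2, G5

This is the axiom for a generalized confluence (Geach) condition; its first-order frame correspondent is forall x forall z (x R^2 z -> exists w (xRw & z R^2 w)).
G1: fails — sR²t but no w with sRw and tR²w.
G2: satisfies the condition.
G3: fails — vR²u but no t with vRt and uR²t.
G4: fails — 0R²1 but no w with 0Rw and 1R²w.
G5: satisfies the condition.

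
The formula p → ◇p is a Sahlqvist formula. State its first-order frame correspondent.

This is frame-equivalent to □p → p (substitute ¬p for p and contrapose).
Suppose □p→p is valid. At any x set V(p)={w : Rxw}. Then □p holds at x, so p holds at x, i.e. Rxx.

reflexivity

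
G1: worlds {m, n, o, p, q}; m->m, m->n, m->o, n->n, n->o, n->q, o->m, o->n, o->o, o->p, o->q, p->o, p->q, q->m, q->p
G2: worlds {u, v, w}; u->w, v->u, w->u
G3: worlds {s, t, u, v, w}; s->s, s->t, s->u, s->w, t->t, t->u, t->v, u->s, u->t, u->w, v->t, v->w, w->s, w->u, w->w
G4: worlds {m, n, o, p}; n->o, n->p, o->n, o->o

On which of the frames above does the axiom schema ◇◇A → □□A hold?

This is the axiom for a generalized confluence (Geach) condition; its first-order frame correspondent is ∀x ∀y ∀z ((xR²y ∧ xR²z) → ∃w (y = w ∧ z = w)).
G1: fails — mR²m, mR²n but m ≠ n.
G2: holds.
G3: fails — sR²s, sR²t but s ≠ t.
G4: fails — nR²n, nR²o but n ≠ o.
Valid on: G2.

G2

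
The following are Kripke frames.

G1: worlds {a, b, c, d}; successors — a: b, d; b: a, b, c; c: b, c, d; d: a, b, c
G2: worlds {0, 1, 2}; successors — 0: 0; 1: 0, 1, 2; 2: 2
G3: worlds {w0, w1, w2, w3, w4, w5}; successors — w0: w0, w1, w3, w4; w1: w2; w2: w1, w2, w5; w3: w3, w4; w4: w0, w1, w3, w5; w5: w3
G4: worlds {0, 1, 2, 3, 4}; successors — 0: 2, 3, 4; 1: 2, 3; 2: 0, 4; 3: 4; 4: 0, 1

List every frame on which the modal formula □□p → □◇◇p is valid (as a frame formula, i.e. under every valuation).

The schema corresponds to a generalized confluence (Geach) condition: ∀x ∀z (xRz → ∃w (xR²w ∧ zR²w)).
G1: ✓.
G2: ✓.
G3: ✓.
G4: fails — 3R4 but no w with 3R²w and 4R²w.

G1, G2, G3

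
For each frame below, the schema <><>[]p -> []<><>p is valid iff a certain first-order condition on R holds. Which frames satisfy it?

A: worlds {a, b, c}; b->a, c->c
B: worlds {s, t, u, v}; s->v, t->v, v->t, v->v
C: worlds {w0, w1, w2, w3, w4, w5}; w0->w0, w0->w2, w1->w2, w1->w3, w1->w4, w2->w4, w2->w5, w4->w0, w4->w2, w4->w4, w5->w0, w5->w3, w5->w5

A, B

This is the axiom for a generalized confluence (Geach) condition; its first-order frame correspondent is forall x forall y forall z ((x R^2 y & xRz) -> exists w (yRw & z R^2 w)).
A: ✓.
B: ✓.
C: fails — w1R²w0, w1Rw3 but no w with w0Rw and w3R²w.
Valid on: A, B.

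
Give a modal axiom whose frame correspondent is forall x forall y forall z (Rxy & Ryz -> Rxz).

□q → □□q

The condition is transitivity. The 4 schema □q → □□q defines it.
Suppose □q→□□q is valid. Take Rxy, Ryz and set V(q)={w : Rxw}. Then □q at x, so □□q at x, so □q at y, so q at z, i.e. Rxz.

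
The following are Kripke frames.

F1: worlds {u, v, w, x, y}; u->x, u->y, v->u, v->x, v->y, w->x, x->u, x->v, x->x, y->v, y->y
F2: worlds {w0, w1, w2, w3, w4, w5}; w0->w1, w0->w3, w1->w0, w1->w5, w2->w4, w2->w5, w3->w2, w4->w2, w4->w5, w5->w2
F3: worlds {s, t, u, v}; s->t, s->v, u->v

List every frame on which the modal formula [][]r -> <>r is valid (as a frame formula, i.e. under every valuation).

The schema corresponds to a generalized confluence (Geach) condition: forall x exists w (x R^2 w & xRw).
F1: ✓.
F2: fails — at w0 but no w with w0R²w and w0Rw.
F3: fails — at s but no w with sR²w and sRw.

F1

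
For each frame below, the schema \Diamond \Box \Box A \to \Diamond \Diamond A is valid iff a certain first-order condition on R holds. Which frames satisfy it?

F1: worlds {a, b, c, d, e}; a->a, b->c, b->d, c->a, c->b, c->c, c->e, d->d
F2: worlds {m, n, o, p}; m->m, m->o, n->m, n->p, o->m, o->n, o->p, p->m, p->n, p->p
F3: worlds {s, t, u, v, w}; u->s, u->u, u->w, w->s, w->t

Frame correspondent (Sahlqvist): \forall x \forall y (xRy \to \exists w (y R^2 w \wedge x R^2 w)) — i.e. a generalized confluence (Geach) condition.
F1: fails — cRe but no w with eR²w and cR²w.
F2: condition met.
F3: fails — uRs but no w* with sR²w* and uR²w*.

F2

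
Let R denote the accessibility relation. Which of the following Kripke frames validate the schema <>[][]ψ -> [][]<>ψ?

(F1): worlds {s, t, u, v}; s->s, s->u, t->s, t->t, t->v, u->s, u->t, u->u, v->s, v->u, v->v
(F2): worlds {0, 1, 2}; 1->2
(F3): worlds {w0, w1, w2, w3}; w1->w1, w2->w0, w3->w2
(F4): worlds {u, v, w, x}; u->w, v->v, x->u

The schema corresponds to a generalized confluence (Geach) condition: forall x forall y forall z ((xRy & x R^2 z) -> exists w (y R^2 w & zRw)).
(F1): condition met.
(F2): condition met.
(F3): fails — w3Rw2, w3R²w0 but no w with w2R²w and w0Rw.
(F4): fails — xRu, xR²w but no t with uR²t and wRt.
Valid on: (F1), (F2).

(F1), (F2)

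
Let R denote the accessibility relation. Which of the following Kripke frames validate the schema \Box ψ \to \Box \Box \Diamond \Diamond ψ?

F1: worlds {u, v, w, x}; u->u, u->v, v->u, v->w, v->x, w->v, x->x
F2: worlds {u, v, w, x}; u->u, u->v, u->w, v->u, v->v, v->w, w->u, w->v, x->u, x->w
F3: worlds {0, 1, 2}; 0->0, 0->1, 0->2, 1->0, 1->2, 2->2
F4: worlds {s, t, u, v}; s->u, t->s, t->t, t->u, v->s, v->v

Frame correspondent (Sahlqvist): \forall x \forall z (x R^2 z \to \exists w (xRw \wedge z R^2 w)) — i.e. a generalized confluence (Geach) condition.
F1: fails — uR²x but no t with uRt and xR²t.
F2: ✓.
F3: ✓.
F4: fails — tR²s but no w with tRw and sR²w.

F2, F3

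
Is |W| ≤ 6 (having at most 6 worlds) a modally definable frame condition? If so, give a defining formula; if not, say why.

Any modally definable frame class is closed under disjoint unions.
Any modal formula valid on each of 7 disjoint one-world frames is valid on their disjoint union (validity is preserved under disjoint unions). Each one-world frame has |W|=1≤6, but the union has |W|=7.
Hence having at most 6 worlds is not modally definable.

Not modally definable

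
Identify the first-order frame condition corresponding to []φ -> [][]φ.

Suppose □φ→□□φ is valid. Take Rxy, Ryz and set V(φ)={w : Rxw}. Then □φ at x, so □□φ at x, so □φ at y, so φ at z, i.e. Rxz.

transitivity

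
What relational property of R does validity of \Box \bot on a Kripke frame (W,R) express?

□⊥ is valid iff no world has any successor (otherwise □⊥ fails at any world with one).
The converse is a direct semantic check.
So the correspondent is emptiness of R.

emptiness of R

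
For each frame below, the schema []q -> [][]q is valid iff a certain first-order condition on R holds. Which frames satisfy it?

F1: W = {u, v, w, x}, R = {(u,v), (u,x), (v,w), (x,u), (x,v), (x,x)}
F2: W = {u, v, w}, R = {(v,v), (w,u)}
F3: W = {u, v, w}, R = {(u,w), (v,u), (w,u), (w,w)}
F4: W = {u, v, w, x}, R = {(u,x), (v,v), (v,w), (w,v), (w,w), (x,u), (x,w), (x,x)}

This is the axiom for transitivity; its first-order frame correspondent is forall x forall y forall z (Rxy & Ryz -> Rxz).
F1: fails — Ruv and Rvw but not Ruw.
F2: condition met.
F3: fails — Rvu and Ruw but not Rvw.
F4: fails — Rxw and Rwv but not Rxv.
Valid on: F2.

F2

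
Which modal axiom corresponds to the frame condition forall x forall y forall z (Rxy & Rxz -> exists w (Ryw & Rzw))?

◇□q → □◇q

This is convergence; the standard corresponding axiom is .2: ◇□q → □◇q.
Suppose ◇□q→□◇q is valid. Take Rxy, Rxz and set V(q)={w : Ryw}. Then □q at y so ◇□q at x, so □◇q at x, so ◇q at z, giving w with Rzw and Ryw.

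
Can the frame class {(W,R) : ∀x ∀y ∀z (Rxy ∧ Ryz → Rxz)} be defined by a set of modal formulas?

Yes, by □p → □□p

The condition is transitivity. A defining modal formula is □p → □□p.
Suppose □p→□□p is valid. Take Rxy, Ryz and set V(p)={w : Rxw}. Then □p at x, so □□p at x, so □p at y, so p at z, i.e. Rxz.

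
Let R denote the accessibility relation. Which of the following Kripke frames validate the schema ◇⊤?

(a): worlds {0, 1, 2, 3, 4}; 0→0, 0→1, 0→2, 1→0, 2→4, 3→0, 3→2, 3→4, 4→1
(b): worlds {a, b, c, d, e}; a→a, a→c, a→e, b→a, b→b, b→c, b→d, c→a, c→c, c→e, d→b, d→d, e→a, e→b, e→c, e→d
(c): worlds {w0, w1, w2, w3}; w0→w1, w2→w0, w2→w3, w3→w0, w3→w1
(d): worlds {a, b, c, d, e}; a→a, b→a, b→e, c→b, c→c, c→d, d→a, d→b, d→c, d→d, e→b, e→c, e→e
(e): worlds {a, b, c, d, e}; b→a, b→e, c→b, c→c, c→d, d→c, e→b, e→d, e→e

Frame correspondent (Sahlqvist): ∀x ∃y Rxy — i.e. seriality.
(a): condition met.
(b): condition met.
(c): fails — world w1 has no successor.
(d): condition met.
(e): fails — world a has no successor.
Valid on: (a), (b), (d).

(a), (b), (d)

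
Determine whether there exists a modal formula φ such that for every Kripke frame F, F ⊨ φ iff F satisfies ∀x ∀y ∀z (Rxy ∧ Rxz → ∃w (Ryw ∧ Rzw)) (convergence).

Yes, by ◇□r → □◇r

The condition is convergence. A defining modal formula is ◇□r → □◇r.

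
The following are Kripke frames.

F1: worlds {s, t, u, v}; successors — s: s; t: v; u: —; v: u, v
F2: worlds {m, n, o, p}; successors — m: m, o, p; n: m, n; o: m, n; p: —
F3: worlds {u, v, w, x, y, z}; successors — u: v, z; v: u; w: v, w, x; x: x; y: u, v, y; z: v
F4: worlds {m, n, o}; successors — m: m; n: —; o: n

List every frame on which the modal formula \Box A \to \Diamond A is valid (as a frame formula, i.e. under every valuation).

The schema corresponds to seriality: \forall x \exists y Rxy.
F1: fails — world u has no successor.
F2: fails — world p has no successor.
F3: satisfies the condition.
F4: fails — world n has no successor.

F3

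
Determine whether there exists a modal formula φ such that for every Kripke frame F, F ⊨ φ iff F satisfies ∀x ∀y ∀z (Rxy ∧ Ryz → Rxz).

The condition is transitivity. A defining modal formula is □r → □□r.

Definable; □r → □□r defines it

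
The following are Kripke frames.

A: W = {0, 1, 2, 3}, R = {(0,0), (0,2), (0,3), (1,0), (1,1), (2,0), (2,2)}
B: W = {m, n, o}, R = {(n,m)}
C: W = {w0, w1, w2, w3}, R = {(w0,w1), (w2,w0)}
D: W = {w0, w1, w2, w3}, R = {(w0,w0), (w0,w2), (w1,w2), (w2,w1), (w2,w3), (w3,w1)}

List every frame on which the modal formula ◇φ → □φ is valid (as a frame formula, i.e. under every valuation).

This is the axiom for partial functionality; its first-order frame correspondent is ∀x ∀y ∀z (Rxy ∧ Rxz → y = z).
A: fails — 0 sees both 0 and 2.
B: ✓.
C: ✓.
D: fails — w0 sees both w0 and w2.
Valid on: B, C.

B, C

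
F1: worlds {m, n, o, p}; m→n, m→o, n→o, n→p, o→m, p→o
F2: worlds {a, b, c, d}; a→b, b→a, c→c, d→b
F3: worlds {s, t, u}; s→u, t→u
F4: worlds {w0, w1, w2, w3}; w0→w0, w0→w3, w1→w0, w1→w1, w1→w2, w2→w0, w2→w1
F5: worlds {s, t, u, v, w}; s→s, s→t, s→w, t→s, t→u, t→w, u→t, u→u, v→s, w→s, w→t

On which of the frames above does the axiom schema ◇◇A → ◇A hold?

This is the axiom for transitivity; its first-order frame correspondent is ∀x ∀y ∀z (Rxy ∧ Ryz → Rxz).
F1: fails — Rom and Rmo but not Roo.
F2: fails — Rdb and Rba but not Rda.
F3: satisfies the condition.
F4: fails — Rw1w0 and Rw0w3 but not Rw1w3.
F5: fails — Rwt and Rtw but not Rww.
Valid on: F3.

F3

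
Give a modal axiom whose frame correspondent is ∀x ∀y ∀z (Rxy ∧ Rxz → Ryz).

◇p → □◇p

A defining formula is ◇p → □◇p (the 5 axiom).
Suppose ◇p→□◇p is valid. Take Rxy, Rxz and set V(p)={y}. Then ◇p at x, so □◇p at x, so ◇p at z, so some w with Rzw has p; w=y, i.e. Rzy. By symmetry of the argument, Ryz.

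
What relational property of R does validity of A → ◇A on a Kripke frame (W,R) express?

Equivalently (dual form): □A → A.
Suppose □A→A is valid. At any x set V(A)={w : Rxw}. Then □A holds at x, so A holds at x, i.e. Rxx.

reflexivity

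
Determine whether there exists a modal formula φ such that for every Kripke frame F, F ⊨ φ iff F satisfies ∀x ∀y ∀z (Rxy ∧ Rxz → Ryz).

The condition is the Euclidean property. A defining modal formula is ◇q → □◇q.
Suppose ◇q→□◇q is valid. Take Rxy, Rxz and set V(q)={y}. Then ◇q at x, so □◇q at x, so ◇q at z, so some w with Rzw has q; w=y, i.e. Rzy. By symmetry of the argument, Ryz.

Yes, by ◇q → □◇q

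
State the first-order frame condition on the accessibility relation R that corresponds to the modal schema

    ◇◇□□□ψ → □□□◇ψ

This is a Sahlqvist (Geach-type) schema ◇^2□^3ψ → □^3◇^1ψ.
First-order correspondent: ∀x ∀y ∀z ((xR²y ∧ xR³z) → ∃w (yR³w ∧ zRw)).

∀x ∀y ∀z ((xR²y ∧ xR³z) → ∃w (yR³w ∧ zRw))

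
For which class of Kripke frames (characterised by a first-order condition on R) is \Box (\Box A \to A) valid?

shift-reflexivity

Suppose □(□A→A) is valid. Take Rxy and set V(A)={w : Ryw}. Then at y, □A holds; since □(□A→A) at x, □A→A at y, so A at y, i.e. Ryy.
Conversely, any frame satisfying \forall x \forall y (Rxy \to Ryy) validates the schema.
Frame condition: \forall x \forall y (Rxy \to Ryy).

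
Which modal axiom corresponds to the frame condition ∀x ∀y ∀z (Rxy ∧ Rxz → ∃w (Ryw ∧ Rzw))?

◇□q → □◇q

The condition is convergence. The .2 schema ◇□q → □◇q defines it.
Suppose ◇□q→□◇q is valid. Take Rxy, Rxz and set V(q)={w : Ryw}. Then □q at y so ◇□q at x, so □◇q at x, so ◇q at z, giving w with Rzw and Ryw.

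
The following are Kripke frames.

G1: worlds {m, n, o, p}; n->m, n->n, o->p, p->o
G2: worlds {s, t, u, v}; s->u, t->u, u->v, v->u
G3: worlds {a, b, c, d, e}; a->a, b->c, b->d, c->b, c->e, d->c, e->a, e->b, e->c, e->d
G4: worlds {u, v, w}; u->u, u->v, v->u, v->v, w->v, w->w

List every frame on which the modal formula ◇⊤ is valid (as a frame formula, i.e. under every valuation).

The schema corresponds to seriality: ∀x ∃y Rxy.
G1: fails — world m has no successor.
G2: ✓.
G3: ✓.
G4: ✓.
Valid on: G2, G3, G4.

G2, G3, G4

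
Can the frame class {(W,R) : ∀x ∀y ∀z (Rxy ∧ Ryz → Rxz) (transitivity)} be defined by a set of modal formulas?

The condition is transitivity. A defining modal formula is □r → □□r.
Suppose □r→□□r is valid. Take Rxy, Ryz and set V(r)={w : Rxw}. Then □r at x, so □□r at x, so □r at y, so r at z, i.e. Rxz.

Yes — defined by □r → □□r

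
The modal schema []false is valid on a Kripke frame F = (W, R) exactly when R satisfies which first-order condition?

This is the Ver axiom.
It corresponds to emptiness of R: forall x forall y ~Rxy.

Emptiness of R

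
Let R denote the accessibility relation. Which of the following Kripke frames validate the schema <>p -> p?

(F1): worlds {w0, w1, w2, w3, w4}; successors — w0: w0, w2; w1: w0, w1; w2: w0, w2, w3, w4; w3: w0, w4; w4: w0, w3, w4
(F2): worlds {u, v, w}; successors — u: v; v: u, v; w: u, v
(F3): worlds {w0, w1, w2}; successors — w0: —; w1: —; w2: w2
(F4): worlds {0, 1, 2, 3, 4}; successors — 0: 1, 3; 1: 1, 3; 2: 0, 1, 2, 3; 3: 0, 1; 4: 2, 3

(F3)

The schema corresponds to a generalized confluence (Geach) condition: forall x forall y (xRy -> exists w (y = w & x = w)).
(F1): fails — w0Rw2 but w2 ≠ w0.
(F2): fails — uRv but v ≠ u.
(F3): holds.
(F4): fails — 0R1 but 1 ≠ 0.
Valid on: (F3).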